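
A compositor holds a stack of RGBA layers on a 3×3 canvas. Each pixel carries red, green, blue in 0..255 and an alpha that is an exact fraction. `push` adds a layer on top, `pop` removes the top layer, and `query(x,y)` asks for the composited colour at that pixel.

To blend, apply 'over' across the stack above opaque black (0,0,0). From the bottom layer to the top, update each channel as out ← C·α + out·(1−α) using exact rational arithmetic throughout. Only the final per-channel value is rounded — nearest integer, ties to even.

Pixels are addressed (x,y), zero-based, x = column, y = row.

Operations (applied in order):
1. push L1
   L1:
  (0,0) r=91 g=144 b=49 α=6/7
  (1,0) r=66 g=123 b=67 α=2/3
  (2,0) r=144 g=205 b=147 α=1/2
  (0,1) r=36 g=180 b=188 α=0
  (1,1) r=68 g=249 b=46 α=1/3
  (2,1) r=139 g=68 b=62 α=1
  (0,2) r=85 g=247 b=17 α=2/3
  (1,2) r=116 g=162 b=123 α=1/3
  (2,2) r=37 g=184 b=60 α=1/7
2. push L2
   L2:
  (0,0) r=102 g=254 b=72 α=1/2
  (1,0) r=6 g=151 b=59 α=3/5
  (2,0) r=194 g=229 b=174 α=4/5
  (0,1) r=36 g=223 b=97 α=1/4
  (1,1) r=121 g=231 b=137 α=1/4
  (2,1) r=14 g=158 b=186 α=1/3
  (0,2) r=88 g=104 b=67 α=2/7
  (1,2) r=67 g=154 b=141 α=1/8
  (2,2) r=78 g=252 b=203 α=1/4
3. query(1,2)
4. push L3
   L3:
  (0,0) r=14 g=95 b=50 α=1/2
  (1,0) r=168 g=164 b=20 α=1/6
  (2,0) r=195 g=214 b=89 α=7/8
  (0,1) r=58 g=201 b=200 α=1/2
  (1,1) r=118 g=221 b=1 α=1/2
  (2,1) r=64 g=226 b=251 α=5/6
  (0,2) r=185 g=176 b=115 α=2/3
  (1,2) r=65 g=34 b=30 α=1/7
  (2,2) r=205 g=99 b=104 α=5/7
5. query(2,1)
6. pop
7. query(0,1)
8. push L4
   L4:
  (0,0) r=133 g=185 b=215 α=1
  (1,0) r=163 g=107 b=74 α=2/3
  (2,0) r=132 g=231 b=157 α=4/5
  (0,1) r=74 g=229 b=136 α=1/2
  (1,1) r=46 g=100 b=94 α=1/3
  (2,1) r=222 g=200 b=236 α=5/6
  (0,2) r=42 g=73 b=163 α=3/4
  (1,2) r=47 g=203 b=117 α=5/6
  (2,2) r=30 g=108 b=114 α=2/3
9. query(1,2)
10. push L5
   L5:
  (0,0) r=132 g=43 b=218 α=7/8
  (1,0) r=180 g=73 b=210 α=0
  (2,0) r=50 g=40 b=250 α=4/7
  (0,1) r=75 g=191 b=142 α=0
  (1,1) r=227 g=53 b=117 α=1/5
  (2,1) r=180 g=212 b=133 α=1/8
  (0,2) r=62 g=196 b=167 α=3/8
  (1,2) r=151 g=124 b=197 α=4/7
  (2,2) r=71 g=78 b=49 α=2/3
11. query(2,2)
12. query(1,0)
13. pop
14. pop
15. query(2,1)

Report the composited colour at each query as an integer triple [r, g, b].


query (1,2) [L1,L2] — begin 0,0,0
+L1 (α=1/3) → [116/3, 54, 41]
+L2 (α=1/8) → [1013/24, 133/2, 107/2]
= [42, 66, 54]

query (2,1) [L1,L2,L3] — begin 0,0,0
L1 α=1: [139, 68, 62]
L2 α=1/3: [292/3, 98, 310/3]
L3 α=5/6: [626/9, 614/3, 4075/18]
= [70, 205, 226]

query (0,1) [L1,L2] — begin 0,0,0
after L1 α=0: [0, 0, 0]
after L2 α=1/4: [9, 223/4, 97/4]
→ [9, 56, 24]

(1,2) stack=L1,L2,L4; from [0,0,0]:
+L1 (α=1/3) → [116/3, 54, 41]
+L2 (α=1/8) → [1013/24, 133/2, 107/2]
+L4 (α=5/6) → [6653/144, 721/4, 1277/12]
→ [46, 180, 106]

(2,2) stack=L1,L2,L4,L5; from [0,0,0]:
L1 α=1/7: [37/7, 184/7, 60/7]
L2 α=1/4: [657/28, 579/7, 1601/28]
L4 α=2/3: [779/28, 697/7, 7985/84]
L5 α=2/3: [1585/28, 1789/21, 16217/252]
= [57, 85, 64]

at x=1,y=0 over L1,L2,L4,L5:
L1 α=2/3: [44, 82, 134/3]
L2 α=3/5: [106/5, 617/5, 799/15]
L4 α=2/3: [1736/15, 1687/15, 3019/45]
L5 α=0: [1736/15, 1687/15, 3019/45]
→ [116, 112, 67]

query (2,1) [L1,L2] — begin 0,0,0
after L1 α=1: [139, 68, 62]
after L2 α=1/3: [292/3, 98, 310/3]
→ [97, 98, 103]


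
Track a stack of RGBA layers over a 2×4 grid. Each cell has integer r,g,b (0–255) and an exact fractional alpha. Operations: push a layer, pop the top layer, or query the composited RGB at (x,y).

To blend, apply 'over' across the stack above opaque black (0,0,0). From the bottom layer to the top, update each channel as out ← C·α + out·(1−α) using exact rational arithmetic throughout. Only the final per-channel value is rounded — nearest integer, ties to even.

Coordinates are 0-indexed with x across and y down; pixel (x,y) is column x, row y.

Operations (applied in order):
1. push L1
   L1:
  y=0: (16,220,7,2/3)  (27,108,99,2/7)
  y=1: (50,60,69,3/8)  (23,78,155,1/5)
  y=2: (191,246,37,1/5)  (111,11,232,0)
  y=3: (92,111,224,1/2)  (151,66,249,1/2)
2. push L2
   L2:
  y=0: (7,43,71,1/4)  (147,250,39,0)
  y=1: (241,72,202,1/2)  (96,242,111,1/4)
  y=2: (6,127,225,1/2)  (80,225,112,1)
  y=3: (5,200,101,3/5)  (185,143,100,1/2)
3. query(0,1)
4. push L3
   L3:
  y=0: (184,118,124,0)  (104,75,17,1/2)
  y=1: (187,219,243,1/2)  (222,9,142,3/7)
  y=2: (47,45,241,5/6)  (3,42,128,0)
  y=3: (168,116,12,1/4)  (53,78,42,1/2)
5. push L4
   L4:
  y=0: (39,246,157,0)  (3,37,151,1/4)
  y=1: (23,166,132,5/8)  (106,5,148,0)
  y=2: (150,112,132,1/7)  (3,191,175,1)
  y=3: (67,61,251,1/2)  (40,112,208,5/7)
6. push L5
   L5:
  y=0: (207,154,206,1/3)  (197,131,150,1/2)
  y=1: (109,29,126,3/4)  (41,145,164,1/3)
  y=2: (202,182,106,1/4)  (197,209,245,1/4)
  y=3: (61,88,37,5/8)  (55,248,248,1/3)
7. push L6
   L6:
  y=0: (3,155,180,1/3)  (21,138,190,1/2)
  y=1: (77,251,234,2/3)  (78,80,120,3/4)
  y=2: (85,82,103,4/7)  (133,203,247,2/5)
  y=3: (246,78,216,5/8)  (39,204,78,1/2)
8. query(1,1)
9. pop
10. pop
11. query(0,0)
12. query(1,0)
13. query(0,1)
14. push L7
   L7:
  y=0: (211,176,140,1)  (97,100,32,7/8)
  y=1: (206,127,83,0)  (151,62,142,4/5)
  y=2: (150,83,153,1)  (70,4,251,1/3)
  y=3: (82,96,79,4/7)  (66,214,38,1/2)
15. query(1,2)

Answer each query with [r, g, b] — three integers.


at x=0,y=1 over L1,L2:
L1 α=3/8: [75/4, 45/2, 207/8]
L2 α=1/2: [1039/8, 189/4, 1823/16]
= [130, 47, 114]

at x=1,y=1 over L1,L2,L3,L4,L5,L6:
after L1 α=1/5: [23/5, 78/5, 31]
after L2 α=1/4: [549/20, 361/5, 51]
after L3 α=3/7: [3879/35, 1579/35, 90]
after L4 α=0: [3879/35, 1579/35, 90]
after L5 α=1/3: [9193/105, 8233/105, 344/3]
after L6 α=3/4: [33763/420, 33433/420, 356/3]
→ [80, 80, 119]

query (0,0) [L1,L2,L3,L4] — begin 0,0,0
+L1 (α=2/3) → [32/3, 440/3, 14/3]
+L2 (α=1/4) → [39/4, 483/4, 85/4]
+L3 (α=0) → [39/4, 483/4, 85/4]
+L4 (α=0) → [39/4, 483/4, 85/4]
rounded: [10, 121, 21]

(1,0) stack=L1,L2,L3,L4; from [0,0,0]:
+L1 (α=2/7) → [54/7, 216/7, 198/7]
+L2 (α=0) → [54/7, 216/7, 198/7]
+L3 (α=1/2) → [391/7, 741/14, 317/14]
+L4 (α=1/4) → [597/14, 2741/56, 3065/56]
= [43, 49, 55]

(0,1) stack=L1,L2,L3,L4; from [0,0,0]:
L1 α=3/8: [75/4, 45/2, 207/8]
L2 α=1/2: [1039/8, 189/4, 1823/16]
L3 α=1/2: [2535/16, 1065/8, 5711/32]
L4 α=5/8: [9445/128, 9835/64, 38253/256]
= [74, 154, 149]

(1,2) stack=L1,L2,L3,L4,L7; from [0,0,0]:
after L1 α=0: [0, 0, 0]
after L2 α=1: [80, 225, 112]
after L3 α=0: [80, 225, 112]
after L4 α=1: [3, 191, 175]
after L7 α=1/3: [76/3, 386/3, 601/3]
= [25, 129, 200]


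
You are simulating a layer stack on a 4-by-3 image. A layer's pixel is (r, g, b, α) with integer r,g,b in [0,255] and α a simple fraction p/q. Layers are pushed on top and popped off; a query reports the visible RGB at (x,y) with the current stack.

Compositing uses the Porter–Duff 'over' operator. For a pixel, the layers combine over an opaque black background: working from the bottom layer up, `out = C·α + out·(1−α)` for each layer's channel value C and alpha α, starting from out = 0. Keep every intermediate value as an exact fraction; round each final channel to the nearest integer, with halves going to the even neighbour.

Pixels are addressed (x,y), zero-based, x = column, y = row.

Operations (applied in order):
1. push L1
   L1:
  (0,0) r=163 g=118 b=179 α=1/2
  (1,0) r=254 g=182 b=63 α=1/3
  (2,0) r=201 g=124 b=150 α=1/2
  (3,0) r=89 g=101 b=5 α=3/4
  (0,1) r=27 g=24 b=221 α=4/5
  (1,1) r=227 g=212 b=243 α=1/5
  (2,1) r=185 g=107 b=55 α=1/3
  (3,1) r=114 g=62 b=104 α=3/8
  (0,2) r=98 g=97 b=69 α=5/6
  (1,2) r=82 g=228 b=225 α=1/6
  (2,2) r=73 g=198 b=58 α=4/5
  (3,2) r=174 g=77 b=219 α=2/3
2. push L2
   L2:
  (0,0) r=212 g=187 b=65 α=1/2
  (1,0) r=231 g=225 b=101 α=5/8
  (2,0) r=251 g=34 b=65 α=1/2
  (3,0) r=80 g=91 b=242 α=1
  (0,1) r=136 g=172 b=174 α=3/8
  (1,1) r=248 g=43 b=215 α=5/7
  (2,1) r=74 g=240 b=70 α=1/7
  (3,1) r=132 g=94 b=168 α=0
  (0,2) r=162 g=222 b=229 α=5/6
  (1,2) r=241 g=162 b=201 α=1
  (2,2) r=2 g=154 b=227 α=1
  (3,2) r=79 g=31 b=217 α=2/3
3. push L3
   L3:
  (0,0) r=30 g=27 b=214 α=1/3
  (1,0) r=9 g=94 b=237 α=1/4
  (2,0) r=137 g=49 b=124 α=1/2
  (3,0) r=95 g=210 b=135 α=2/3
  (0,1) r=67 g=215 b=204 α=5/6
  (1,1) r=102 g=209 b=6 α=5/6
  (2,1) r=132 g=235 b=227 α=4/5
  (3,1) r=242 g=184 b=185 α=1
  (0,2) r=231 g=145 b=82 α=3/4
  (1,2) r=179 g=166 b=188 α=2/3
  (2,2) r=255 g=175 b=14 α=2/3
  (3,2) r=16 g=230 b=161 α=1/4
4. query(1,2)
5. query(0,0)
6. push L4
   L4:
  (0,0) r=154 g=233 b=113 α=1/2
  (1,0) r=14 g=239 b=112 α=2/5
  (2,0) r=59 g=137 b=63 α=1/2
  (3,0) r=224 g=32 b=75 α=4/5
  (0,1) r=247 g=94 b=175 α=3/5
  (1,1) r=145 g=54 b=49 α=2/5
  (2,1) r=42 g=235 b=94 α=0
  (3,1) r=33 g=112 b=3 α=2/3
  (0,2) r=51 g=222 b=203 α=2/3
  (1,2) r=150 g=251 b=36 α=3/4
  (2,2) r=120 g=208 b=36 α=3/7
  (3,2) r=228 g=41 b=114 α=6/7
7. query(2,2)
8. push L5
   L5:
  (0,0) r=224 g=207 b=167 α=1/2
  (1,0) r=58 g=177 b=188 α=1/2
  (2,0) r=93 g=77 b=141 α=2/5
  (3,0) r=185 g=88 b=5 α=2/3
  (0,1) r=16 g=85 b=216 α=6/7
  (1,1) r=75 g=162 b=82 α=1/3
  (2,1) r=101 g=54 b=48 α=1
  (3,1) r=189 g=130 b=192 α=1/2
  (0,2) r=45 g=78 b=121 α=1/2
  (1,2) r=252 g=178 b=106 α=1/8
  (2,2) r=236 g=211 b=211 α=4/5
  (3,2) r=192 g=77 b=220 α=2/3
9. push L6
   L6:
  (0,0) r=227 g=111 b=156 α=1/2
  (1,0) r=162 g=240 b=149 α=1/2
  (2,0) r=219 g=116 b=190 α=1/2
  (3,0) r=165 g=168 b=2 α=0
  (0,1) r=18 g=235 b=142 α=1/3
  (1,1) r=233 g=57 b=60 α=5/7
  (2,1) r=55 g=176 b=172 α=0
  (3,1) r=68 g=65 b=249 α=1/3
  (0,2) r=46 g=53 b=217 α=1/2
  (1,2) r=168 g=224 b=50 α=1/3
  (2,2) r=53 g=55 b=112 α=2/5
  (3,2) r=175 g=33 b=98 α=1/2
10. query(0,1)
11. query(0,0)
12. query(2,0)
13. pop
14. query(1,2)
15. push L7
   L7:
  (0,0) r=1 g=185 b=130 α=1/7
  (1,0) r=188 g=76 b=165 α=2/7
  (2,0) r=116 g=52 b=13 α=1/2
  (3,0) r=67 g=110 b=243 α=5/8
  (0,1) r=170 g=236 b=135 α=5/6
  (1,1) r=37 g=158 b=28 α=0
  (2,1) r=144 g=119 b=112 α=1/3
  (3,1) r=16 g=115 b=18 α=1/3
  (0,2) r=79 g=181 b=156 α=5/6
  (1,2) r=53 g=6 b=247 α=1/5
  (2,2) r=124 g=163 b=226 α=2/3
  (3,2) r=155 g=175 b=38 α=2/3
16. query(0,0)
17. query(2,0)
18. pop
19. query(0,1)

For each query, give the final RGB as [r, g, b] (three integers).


at x=1,y=2 over L1,L2,L3:
+L1 (α=1/6) → [41/3, 38, 75/2]
+L2 (α=1) → [241, 162, 201]
+L3 (α=2/3) → [599/3, 494/3, 577/3]
rounded: [200, 165, 192]

(0,0) stack=L1,L2,L3; from [0,0,0]:
+L1 (α=1/2) → [163/2, 59, 179/2]
+L2 (α=1/2) → [587/4, 123, 309/4]
+L3 (α=1/3) → [647/6, 91, 737/6]
→ [108, 91, 123]

at x=2,y=2 over L1,L2,L3,L4:
after L1 α=4/5: [292/5, 792/5, 232/5]
after L2 α=1: [2, 154, 227]
after L3 α=2/3: [512/3, 168, 85]
after L4 α=3/7: [3128/21, 1296/7, 64]
rounded: [149, 185, 64]

query (0,1) [L1,L2,L3,L4,L5,L6] — begin 0,0,0
after L1 α=4/5: [108/5, 96/5, 884/5]
after L2 α=3/8: [129/2, 153/2, 703/4]
after L3 α=5/6: [799/12, 2303/12, 4783/24]
after L4 α=3/5: [1049/6, 799/6, 11083/60]
after L5 α=6/7: [1625/42, 3859/42, 88843/420]
after L6 α=1/3: [2003/63, 8794/63, 118663/630]
→ [32, 140, 188]

(0,0) stack=L1,L2,L3,L4,L5,L6; from [0,0,0]:
after L1 α=1/2: [163/2, 59, 179/2]
after L2 α=1/2: [587/4, 123, 309/4]
after L3 α=1/3: [647/6, 91, 737/6]
after L4 α=1/2: [1571/12, 162, 1415/12]
after L5 α=1/2: [4259/24, 369/2, 3419/24]
after L6 α=1/2: [9707/48, 591/4, 7163/48]
→ [202, 148, 149]

(2,0) stack=L1,L2,L3,L4,L5,L6; from [0,0,0]:
L1 α=1/2: [201/2, 62, 75]
L2 α=1/2: [703/4, 48, 70]
L3 α=1/2: [1251/8, 97/2, 97]
L4 α=1/2: [1723/16, 371/4, 80]
L5 α=2/5: [1629/16, 1729/20, 522/5]
L6 α=1/2: [5133/32, 4049/40, 736/5]
rounded: [160, 101, 147]

at x=1,y=2 over L1,L2,L3,L4,L5:
L1 α=1/6: [41/3, 38, 75/2]
L2 α=1: [241, 162, 201]
L3 α=2/3: [599/3, 494/3, 577/3]
L4 α=3/4: [1949/12, 2753/12, 901/12]
L5 α=1/8: [16667/96, 21407/96, 7579/96]
rounded: [174, 223, 79]

at x=0,y=0 over L1,L2,L3,L4,L5,L7:
L1 α=1/2: [163/2, 59, 179/2]
L2 α=1/2: [587/4, 123, 309/4]
L3 α=1/3: [647/6, 91, 737/6]
L4 α=1/2: [1571/12, 162, 1415/12]
L5 α=1/2: [4259/24, 369/2, 3419/24]
L7 α=1/7: [609/4, 1292/7, 3939/28]
= [152, 185, 141]

at x=2,y=0 over L1,L2,L3,L4,L5,L7:
L1 α=1/2: [201/2, 62, 75]
L2 α=1/2: [703/4, 48, 70]
L3 α=1/2: [1251/8, 97/2, 97]
L4 α=1/2: [1723/16, 371/4, 80]
L5 α=2/5: [1629/16, 1729/20, 522/5]
L7 α=1/2: [3485/32, 2769/40, 587/10]
rounded: [109, 69, 59]

at x=0,y=1 over L1,L2,L3,L4,L5:
L1 α=4/5: [108/5, 96/5, 884/5]
L2 α=3/8: [129/2, 153/2, 703/4]
L3 α=5/6: [799/12, 2303/12, 4783/24]
L4 α=3/5: [1049/6, 799/6, 11083/60]
L5 α=6/7: [1625/42, 3859/42, 88843/420]
→ [39, 92, 212]


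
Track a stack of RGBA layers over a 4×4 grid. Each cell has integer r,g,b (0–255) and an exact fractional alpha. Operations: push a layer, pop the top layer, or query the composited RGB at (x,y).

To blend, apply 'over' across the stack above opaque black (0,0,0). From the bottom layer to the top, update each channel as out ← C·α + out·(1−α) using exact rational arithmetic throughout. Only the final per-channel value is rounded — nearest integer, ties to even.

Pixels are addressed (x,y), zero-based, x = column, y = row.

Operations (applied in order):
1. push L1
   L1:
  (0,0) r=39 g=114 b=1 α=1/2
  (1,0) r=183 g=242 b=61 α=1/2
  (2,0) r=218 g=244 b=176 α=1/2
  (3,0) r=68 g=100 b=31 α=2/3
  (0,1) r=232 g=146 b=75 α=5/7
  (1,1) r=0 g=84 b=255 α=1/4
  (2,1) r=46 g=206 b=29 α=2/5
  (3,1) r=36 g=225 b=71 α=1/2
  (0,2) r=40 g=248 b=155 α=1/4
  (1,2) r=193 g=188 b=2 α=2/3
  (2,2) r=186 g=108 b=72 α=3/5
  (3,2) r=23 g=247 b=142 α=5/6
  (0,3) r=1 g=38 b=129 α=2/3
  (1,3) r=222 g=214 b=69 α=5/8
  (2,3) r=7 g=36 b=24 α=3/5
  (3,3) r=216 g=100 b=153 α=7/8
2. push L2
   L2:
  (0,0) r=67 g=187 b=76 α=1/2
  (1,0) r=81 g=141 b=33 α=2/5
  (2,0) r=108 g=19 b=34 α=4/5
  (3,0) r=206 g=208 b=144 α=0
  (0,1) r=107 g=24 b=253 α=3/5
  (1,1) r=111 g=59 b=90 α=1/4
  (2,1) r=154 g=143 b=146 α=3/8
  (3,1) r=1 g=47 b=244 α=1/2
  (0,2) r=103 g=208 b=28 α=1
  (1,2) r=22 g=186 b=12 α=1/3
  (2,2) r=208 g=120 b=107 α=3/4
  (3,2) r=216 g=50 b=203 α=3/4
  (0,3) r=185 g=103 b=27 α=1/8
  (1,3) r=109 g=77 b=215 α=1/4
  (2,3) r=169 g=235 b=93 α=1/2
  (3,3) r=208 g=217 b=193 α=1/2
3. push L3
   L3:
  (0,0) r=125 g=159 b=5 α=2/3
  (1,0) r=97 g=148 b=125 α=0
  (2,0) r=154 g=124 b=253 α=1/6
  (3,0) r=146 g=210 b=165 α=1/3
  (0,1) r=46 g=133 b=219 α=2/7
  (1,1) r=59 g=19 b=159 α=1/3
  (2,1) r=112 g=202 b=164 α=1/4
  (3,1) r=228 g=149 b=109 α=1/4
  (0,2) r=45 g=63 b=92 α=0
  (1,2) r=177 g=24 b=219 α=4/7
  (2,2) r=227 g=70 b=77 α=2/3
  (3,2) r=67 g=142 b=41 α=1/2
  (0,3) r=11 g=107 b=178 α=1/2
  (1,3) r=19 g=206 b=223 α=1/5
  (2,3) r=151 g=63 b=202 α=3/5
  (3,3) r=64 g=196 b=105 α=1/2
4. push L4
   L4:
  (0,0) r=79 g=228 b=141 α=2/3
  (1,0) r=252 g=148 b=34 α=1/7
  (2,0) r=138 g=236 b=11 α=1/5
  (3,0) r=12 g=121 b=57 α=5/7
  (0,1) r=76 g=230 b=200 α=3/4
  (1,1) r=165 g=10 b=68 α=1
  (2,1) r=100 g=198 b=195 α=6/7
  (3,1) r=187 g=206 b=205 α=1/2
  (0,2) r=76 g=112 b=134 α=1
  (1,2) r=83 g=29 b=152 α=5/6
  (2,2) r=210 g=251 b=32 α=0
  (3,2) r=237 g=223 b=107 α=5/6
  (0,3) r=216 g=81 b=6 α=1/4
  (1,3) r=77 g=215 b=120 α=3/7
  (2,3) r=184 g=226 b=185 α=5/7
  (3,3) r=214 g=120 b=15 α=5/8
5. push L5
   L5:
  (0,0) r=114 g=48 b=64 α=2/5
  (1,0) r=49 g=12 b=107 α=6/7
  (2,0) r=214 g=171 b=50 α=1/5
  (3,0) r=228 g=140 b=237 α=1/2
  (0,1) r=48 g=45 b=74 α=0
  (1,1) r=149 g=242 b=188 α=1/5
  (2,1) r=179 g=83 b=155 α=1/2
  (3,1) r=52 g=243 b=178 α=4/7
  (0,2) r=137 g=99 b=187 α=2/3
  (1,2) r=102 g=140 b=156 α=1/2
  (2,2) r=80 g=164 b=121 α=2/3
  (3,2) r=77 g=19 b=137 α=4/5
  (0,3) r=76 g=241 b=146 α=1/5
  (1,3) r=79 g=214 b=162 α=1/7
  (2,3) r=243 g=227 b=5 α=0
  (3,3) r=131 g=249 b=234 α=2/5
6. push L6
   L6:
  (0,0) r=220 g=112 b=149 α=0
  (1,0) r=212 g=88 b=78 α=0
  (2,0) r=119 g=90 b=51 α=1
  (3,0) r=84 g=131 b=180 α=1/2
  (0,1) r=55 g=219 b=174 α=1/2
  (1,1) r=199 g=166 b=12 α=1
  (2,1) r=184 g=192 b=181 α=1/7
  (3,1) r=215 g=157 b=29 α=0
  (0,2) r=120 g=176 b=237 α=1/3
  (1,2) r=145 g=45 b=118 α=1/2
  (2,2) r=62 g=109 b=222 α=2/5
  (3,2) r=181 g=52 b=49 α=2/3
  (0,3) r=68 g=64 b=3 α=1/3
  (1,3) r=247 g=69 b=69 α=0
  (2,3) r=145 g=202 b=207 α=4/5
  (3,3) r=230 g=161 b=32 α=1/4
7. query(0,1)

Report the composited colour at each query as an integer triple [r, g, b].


at x=0,y=1 over L1,L2,L3,L4,L5,L6:
L1 α=5/7: [1160/7, 730/7, 375/7]
L2 α=3/5: [4567/35, 1964/35, 6063/35]
L3 α=2/7: [5211/49, 3826/49, 9129/49]
L4 α=3/4: [16383/196, 9409/49, 38529/196]
L5 α=0: [16383/196, 9409/49, 38529/196]
L6 α=1/2: [27163/392, 10070/49, 72633/392]
= [69, 206, 185]


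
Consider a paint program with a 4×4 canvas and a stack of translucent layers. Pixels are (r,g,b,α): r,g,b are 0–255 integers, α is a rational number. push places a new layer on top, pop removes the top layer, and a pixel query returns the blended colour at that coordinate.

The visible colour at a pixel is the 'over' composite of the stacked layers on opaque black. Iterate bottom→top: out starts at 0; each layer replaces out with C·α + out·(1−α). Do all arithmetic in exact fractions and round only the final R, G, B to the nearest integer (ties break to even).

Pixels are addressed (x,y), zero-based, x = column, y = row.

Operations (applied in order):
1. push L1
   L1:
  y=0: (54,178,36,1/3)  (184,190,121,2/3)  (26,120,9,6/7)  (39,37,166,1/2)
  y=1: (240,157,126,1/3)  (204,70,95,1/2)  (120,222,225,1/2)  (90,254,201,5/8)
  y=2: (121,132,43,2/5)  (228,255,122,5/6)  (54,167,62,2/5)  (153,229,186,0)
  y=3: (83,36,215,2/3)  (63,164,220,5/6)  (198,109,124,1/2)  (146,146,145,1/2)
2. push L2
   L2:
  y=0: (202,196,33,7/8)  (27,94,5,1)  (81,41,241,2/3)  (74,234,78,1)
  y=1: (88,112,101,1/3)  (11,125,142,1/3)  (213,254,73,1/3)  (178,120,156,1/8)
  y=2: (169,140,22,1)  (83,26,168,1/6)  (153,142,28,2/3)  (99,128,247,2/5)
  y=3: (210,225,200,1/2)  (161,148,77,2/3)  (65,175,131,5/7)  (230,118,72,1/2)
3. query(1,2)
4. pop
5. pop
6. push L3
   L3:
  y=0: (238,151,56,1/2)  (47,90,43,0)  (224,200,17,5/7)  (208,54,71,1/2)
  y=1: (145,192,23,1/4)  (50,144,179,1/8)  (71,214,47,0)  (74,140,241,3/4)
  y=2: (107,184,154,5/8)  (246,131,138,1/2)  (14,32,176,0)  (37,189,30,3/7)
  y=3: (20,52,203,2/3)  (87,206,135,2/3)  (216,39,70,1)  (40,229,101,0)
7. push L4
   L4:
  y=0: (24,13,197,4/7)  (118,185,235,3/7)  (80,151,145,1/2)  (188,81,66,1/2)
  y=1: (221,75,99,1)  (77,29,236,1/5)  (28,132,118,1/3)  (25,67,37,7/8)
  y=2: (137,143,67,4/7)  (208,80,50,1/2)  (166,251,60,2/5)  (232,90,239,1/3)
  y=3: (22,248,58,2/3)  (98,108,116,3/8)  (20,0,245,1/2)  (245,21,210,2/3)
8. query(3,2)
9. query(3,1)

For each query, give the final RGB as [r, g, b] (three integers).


at x=1,y=2 over L1,L2:
after L1 α=5/6: [190, 425/2, 305/3]
after L2 α=1/6: [1033/6, 2177/12, 2029/18]
→ [172, 181, 113]

at x=3,y=2 over L3,L4:
+L3 (α=3/7) → [111/7, 81, 90/7]
+L4 (α=1/3) → [1846/21, 84, 1853/21]
rounded: [88, 84, 88]

(3,1) stack=L3,L4; from [0,0,0]:
after L3 α=3/4: [111/2, 105, 723/4]
after L4 α=7/8: [461/16, 287/4, 1759/32]
→ [29, 72, 55]


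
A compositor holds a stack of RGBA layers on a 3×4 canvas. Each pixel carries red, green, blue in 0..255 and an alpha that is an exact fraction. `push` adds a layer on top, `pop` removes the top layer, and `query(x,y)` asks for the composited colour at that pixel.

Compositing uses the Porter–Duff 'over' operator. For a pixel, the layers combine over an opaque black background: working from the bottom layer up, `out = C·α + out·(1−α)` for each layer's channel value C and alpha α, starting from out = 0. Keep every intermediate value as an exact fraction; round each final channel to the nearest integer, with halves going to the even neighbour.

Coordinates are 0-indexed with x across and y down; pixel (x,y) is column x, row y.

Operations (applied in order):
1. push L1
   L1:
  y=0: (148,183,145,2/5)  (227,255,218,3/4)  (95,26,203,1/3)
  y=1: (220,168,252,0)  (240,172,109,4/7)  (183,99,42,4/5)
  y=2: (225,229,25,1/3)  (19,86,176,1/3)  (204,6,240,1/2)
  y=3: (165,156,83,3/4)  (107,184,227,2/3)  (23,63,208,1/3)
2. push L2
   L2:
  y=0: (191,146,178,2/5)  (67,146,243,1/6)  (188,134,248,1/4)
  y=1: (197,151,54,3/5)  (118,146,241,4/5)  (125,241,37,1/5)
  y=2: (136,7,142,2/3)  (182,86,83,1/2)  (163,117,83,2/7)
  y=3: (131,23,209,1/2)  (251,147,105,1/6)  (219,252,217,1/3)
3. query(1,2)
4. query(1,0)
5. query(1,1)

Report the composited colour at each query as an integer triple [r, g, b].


at x=1,y=2 over L1,L2:
+L1 (α=1/3) → [19/3, 86/3, 176/3]
+L2 (α=1/2) → [565/6, 172/3, 425/6]
rounded: [94, 57, 71]

(1,0) stack=L1,L2; from [0,0,0]:
+L1 (α=3/4) → [681/4, 765/4, 327/2]
+L2 (α=1/6) → [3673/24, 4409/24, 707/4]
= [153, 184, 177]

(1,1) stack=L1,L2; from [0,0,0]:
+L1 (α=4/7) → [960/7, 688/7, 436/7]
+L2 (α=4/5) → [4264/35, 4776/35, 7184/35]
rounded: [122, 136, 205]


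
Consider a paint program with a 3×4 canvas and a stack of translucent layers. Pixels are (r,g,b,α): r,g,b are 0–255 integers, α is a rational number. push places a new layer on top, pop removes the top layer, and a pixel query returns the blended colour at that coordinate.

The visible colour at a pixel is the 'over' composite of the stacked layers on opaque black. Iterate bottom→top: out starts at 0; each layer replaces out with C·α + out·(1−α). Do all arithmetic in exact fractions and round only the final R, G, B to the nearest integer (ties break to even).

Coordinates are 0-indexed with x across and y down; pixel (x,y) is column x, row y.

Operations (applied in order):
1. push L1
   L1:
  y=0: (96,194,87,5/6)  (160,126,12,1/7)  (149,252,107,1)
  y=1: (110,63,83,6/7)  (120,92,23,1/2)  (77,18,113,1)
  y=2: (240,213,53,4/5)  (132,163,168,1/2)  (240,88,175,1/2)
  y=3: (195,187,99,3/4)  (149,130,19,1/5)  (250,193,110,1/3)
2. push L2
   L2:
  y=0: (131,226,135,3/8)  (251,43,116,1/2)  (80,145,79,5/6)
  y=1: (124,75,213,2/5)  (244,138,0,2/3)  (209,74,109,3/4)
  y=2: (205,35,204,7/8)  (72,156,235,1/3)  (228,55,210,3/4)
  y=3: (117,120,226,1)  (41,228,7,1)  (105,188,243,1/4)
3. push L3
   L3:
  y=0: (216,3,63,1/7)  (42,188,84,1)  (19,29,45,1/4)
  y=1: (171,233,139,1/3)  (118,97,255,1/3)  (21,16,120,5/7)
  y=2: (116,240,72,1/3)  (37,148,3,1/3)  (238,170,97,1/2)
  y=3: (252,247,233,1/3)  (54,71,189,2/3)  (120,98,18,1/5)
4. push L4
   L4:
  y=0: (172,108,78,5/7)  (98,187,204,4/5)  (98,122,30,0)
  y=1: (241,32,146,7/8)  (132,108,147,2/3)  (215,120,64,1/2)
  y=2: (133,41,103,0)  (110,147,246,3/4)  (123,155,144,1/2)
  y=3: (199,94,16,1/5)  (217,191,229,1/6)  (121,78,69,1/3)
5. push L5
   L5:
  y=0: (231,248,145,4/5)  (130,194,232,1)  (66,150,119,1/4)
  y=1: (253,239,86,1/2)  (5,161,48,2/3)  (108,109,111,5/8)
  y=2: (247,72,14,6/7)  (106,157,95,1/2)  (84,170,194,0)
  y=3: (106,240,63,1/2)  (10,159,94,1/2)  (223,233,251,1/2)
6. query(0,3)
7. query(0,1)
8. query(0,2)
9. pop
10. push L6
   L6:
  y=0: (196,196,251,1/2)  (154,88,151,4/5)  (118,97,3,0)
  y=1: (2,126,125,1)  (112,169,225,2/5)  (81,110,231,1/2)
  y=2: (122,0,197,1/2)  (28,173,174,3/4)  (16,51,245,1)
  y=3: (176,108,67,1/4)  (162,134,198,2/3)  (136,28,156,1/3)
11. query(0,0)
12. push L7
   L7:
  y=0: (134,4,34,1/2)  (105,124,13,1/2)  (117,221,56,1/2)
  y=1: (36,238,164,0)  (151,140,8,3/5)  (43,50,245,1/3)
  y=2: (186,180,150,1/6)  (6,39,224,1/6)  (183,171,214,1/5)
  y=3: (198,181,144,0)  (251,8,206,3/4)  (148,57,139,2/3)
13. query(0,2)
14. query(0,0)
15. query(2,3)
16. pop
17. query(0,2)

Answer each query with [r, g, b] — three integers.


query (0,3) [L1,L2,L3,L4,L5] — begin 0,0,0
L1 α=3/4: [585/4, 561/4, 297/4]
L2 α=1: [117, 120, 226]
L3 α=1/3: [162, 487/3, 685/3]
L4 α=1/5: [847/5, 446/3, 2788/15]
L5 α=1/2: [1377/10, 583/3, 3733/30]
= [138, 194, 124]

query (0,1) [L1,L2,L3,L4,L5] — begin 0,0,0
after L1 α=6/7: [660/7, 54, 498/7]
after L2 α=2/5: [3716/35, 312/5, 4476/35]
after L3 α=1/3: [13417/105, 1789/15, 13817/105]
after L4 α=7/8: [23819/105, 5149/120, 121127/840]
after L5 α=1/2: [25192/105, 33829/240, 193367/1680]
rounded: [240, 141, 115]

query (0,2) [L1,L2,L3,L4,L5] — begin 0,0,0
+L1 (α=4/5) → [192, 852/5, 212/5]
+L2 (α=7/8) → [1627/8, 2077/40, 919/5]
+L3 (α=1/3) → [697/4, 6877/60, 2198/15]
+L4 (α=0) → [697/4, 6877/60, 2198/15]
+L5 (α=6/7) → [6625/28, 32797/420, 494/15]
= [237, 78, 33]

at x=0,y=0 over L1,L2,L3,L4,L6:
after L1 α=5/6: [80, 485/3, 145/2]
after L2 α=3/8: [793/8, 4459/24, 1535/16]
after L3 α=1/7: [3243/28, 4471/28, 5109/56]
after L4 α=5/7: [15283/98, 12031/98, 16029/196]
after L6 α=1/2: [34491/196, 31239/196, 65225/392]
= [176, 159, 166]

query (0,2) [L1,L2,L3,L4,L6,L7] — begin 0,0,0
after L1 α=4/5: [192, 852/5, 212/5]
after L2 α=7/8: [1627/8, 2077/40, 919/5]
after L3 α=1/3: [697/4, 6877/60, 2198/15]
after L4 α=0: [697/4, 6877/60, 2198/15]
after L6 α=1/2: [1185/8, 6877/120, 5153/30]
after L7 α=1/6: [2471/16, 11197/144, 6053/36]
→ [154, 78, 168]

at x=0,y=0 over L1,L2,L3,L4,L6,L7:
after L1 α=5/6: [80, 485/3, 145/2]
after L2 α=3/8: [793/8, 4459/24, 1535/16]
after L3 α=1/7: [3243/28, 4471/28, 5109/56]
after L4 α=5/7: [15283/98, 12031/98, 16029/196]
after L6 α=1/2: [34491/196, 31239/196, 65225/392]
after L7 α=1/2: [60755/392, 32023/392, 78553/784]
→ [155, 82, 100]

at x=2,y=3 over L1,L2,L3,L4,L6,L7:
after L1 α=1/3: [250/3, 193/3, 110/3]
after L2 α=1/4: [355/4, 381/4, 353/4]
after L3 α=1/5: [95, 479/5, 371/5]
after L4 α=1/3: [311/3, 1348/15, 1087/15]
after L6 α=1/3: [1030/9, 3116/45, 4514/45]
after L7 α=2/3: [3694/27, 8246/135, 17024/135]
rounded: [137, 61, 126]

query (0,2) [L1,L2,L3,L4,L6] — begin 0,0,0
+L1 (α=4/5) → [192, 852/5, 212/5]
+L2 (α=7/8) → [1627/8, 2077/40, 919/5]
+L3 (α=1/3) → [697/4, 6877/60, 2198/15]
+L4 (α=0) → [697/4, 6877/60, 2198/15]
+L6 (α=1/2) → [1185/8, 6877/120, 5153/30]
rounded: [148, 57, 172]


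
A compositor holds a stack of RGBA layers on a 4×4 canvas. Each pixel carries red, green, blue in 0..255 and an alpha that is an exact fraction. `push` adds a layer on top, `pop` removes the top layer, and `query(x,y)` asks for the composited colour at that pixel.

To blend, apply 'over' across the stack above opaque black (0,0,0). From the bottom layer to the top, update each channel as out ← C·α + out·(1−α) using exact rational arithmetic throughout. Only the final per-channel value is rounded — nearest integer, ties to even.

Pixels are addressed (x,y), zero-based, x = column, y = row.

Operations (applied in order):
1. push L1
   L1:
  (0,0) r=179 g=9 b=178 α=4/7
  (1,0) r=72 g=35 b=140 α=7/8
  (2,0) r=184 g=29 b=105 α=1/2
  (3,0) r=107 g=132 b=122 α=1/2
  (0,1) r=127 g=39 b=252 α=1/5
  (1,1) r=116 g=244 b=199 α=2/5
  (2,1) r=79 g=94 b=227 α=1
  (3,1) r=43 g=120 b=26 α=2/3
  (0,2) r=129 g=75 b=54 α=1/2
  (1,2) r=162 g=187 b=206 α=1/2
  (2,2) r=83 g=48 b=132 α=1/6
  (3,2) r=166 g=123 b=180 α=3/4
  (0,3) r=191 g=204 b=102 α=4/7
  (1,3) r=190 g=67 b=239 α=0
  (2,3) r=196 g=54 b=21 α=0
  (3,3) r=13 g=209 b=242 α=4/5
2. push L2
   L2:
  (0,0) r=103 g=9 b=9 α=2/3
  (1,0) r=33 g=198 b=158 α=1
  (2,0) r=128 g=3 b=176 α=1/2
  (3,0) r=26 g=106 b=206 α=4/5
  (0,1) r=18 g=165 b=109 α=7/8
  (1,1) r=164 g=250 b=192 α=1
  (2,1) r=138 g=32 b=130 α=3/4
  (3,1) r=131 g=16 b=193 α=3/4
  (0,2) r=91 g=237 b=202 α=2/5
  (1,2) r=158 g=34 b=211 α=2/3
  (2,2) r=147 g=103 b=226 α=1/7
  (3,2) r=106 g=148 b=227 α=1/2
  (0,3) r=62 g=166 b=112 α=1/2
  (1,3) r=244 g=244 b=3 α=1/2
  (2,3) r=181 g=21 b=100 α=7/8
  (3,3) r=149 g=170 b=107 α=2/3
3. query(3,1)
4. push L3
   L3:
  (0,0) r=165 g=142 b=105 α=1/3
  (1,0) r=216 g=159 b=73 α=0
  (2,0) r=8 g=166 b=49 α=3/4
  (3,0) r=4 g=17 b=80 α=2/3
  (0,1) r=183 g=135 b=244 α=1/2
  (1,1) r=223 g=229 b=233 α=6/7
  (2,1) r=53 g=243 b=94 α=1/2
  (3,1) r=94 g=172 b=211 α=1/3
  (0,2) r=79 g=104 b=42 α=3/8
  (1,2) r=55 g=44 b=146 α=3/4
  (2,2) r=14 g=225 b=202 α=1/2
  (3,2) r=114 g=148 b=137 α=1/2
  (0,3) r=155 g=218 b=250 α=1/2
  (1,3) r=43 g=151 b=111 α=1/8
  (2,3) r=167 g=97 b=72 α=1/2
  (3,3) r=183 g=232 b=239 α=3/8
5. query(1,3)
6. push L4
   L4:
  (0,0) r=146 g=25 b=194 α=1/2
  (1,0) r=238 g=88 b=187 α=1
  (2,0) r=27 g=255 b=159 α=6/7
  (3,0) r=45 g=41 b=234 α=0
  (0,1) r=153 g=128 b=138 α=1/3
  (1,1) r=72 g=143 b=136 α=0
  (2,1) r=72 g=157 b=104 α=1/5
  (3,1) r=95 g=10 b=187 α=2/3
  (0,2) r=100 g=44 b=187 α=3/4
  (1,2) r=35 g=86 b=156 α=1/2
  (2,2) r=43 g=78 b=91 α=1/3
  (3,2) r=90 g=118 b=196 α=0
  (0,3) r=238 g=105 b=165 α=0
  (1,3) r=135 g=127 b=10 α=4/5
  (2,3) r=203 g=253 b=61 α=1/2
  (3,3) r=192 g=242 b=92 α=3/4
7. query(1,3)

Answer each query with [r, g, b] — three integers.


(3,1) stack=L1,L2; from [0,0,0]:
after L1 α=2/3: [86/3, 80, 52/3]
after L2 α=3/4: [1265/12, 32, 1789/12]
= [105, 32, 149]

(1,3) stack=L1,L2,L3; from [0,0,0]:
after L1 α=0: [0, 0, 0]
after L2 α=1/2: [122, 122, 3/2]
after L3 α=1/8: [897/8, 1005/8, 243/16]
rounded: [112, 126, 15]

query (1,3) [L1,L2,L3,L4] — begin 0,0,0
after L1 α=0: [0, 0, 0]
after L2 α=1/2: [122, 122, 3/2]
after L3 α=1/8: [897/8, 1005/8, 243/16]
after L4 α=4/5: [5217/40, 5069/40, 883/80]
rounded: [130, 127, 11]


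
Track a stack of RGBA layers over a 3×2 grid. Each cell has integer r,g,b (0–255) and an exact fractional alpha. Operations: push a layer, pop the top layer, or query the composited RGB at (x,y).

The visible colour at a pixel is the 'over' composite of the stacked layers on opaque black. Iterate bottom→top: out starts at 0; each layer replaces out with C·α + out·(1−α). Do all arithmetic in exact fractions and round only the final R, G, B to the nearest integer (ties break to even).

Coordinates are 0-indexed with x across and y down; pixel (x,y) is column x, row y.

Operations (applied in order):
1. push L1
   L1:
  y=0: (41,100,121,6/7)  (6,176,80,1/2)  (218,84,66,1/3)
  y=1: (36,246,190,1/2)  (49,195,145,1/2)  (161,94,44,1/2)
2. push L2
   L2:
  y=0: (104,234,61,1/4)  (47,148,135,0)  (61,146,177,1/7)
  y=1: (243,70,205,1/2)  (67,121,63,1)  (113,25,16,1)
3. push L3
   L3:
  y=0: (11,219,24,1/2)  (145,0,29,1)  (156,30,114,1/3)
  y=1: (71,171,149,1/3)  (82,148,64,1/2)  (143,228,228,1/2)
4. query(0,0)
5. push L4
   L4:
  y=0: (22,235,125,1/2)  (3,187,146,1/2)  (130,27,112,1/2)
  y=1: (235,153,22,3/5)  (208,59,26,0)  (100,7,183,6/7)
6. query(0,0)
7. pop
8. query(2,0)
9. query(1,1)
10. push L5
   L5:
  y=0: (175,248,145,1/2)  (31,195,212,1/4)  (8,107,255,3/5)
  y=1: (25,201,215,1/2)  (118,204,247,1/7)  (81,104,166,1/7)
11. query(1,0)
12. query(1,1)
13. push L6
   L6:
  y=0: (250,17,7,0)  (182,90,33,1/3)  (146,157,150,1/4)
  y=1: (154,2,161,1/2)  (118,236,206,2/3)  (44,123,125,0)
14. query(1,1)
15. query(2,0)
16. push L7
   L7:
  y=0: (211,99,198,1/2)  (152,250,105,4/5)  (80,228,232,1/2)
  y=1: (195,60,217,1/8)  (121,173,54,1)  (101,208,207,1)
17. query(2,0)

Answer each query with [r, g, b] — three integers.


query (0,0) [L1,L2,L3] — begin 0,0,0
+L1 (α=6/7) → [246/7, 600/7, 726/7]
+L2 (α=1/4) → [733/14, 1719/14, 2605/28]
+L3 (α=1/2) → [887/28, 4785/28, 3277/56]
= [32, 171, 59]

query (0,0) [L1,L2,L3,L4] — begin 0,0,0
L1 α=6/7: [246/7, 600/7, 726/7]
L2 α=1/4: [733/14, 1719/14, 2605/28]
L3 α=1/2: [887/28, 4785/28, 3277/56]
L4 α=1/2: [1503/56, 11365/56, 10277/112]
rounded: [27, 203, 92]

query (2,0) [L1,L2,L3] — begin 0,0,0
L1 α=1/3: [218/3, 28, 22]
L2 α=1/7: [71, 314/7, 309/7]
L3 α=1/3: [298/3, 838/21, 472/7]
= [99, 40, 67]

(1,1) stack=L1,L2,L3; from [0,0,0]:
L1 α=1/2: [49/2, 195/2, 145/2]
L2 α=1: [67, 121, 63]
L3 α=1/2: [149/2, 269/2, 127/2]
= [74, 134, 64]

(1,0) stack=L1,L2,L3,L5; from [0,0,0]:
L1 α=1/2: [3, 88, 40]
L2 α=0: [3, 88, 40]
L3 α=1: [145, 0, 29]
L5 α=1/4: [233/2, 195/4, 299/4]
→ [116, 49, 75]

at x=1,y=1 over L1,L2,L3,L5:
L1 α=1/2: [49/2, 195/2, 145/2]
L2 α=1: [67, 121, 63]
L3 α=1/2: [149/2, 269/2, 127/2]
L5 α=1/7: [565/7, 1011/7, 628/7]
rounded: [81, 144, 90]

at x=1,y=1 over L1,L2,L3,L5,L6:
L1 α=1/2: [49/2, 195/2, 145/2]
L2 α=1: [67, 121, 63]
L3 α=1/2: [149/2, 269/2, 127/2]
L5 α=1/7: [565/7, 1011/7, 628/7]
L6 α=2/3: [739/7, 4315/21, 3512/21]
= [106, 205, 167]

at x=2,y=0 over L1,L2,L3,L5,L6:
after L1 α=1/3: [218/3, 28, 22]
after L2 α=1/7: [71, 314/7, 309/7]
after L3 α=1/3: [298/3, 838/21, 472/7]
after L5 α=3/5: [668/15, 8417/105, 6299/35]
after L6 α=1/4: [699/10, 3478/35, 24147/140]
rounded: [70, 99, 172]

query (2,0) [L1,L2,L3,L5,L6,L7] — begin 0,0,0
L1 α=1/3: [218/3, 28, 22]
L2 α=1/7: [71, 314/7, 309/7]
L3 α=1/3: [298/3, 838/21, 472/7]
L5 α=3/5: [668/15, 8417/105, 6299/35]
L6 α=1/4: [699/10, 3478/35, 24147/140]
L7 α=1/2: [1499/20, 5729/35, 56627/280]
rounded: [75, 164, 202]


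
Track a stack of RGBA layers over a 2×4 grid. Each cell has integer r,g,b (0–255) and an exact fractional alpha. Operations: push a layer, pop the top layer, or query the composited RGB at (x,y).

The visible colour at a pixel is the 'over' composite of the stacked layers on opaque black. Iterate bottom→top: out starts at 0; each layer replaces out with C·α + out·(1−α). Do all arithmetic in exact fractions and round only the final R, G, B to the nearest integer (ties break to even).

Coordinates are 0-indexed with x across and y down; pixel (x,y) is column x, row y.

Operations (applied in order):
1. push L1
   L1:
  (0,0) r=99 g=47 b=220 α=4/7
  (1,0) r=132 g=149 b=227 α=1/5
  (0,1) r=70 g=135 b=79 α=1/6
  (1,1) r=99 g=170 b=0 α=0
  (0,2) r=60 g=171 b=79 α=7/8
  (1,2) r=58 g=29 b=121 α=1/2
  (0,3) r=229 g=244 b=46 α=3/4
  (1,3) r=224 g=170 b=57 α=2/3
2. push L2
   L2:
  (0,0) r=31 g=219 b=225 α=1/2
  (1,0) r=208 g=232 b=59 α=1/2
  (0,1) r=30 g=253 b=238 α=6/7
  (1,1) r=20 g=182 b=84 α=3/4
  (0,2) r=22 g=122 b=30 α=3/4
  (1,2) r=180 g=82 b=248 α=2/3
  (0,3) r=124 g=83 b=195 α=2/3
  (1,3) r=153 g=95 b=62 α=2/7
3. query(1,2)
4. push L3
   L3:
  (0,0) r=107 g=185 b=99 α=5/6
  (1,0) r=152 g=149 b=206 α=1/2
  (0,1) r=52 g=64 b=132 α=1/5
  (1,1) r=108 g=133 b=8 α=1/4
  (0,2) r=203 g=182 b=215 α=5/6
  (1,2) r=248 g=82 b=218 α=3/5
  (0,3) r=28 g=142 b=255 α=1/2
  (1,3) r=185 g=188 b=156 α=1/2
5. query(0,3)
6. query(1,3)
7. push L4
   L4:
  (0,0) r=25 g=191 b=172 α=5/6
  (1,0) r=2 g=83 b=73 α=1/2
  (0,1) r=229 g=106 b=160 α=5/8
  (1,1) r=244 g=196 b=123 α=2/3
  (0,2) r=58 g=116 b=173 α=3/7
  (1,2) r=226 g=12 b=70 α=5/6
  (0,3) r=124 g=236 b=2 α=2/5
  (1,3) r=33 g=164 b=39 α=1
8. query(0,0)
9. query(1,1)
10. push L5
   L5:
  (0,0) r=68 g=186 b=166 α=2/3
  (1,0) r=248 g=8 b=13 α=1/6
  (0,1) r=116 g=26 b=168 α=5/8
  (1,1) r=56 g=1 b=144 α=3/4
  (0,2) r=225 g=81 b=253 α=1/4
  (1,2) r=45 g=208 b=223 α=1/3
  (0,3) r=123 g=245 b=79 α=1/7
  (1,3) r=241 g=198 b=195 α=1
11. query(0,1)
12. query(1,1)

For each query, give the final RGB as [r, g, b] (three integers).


(1,2) stack=L1,L2; from [0,0,0]:
after L1 α=1/2: [29, 29/2, 121/2]
after L2 α=2/3: [389/3, 119/2, 371/2]
= [130, 60, 186]

at x=0,y=3 over L1,L2,L3:
after L1 α=3/4: [687/4, 183, 69/2]
after L2 α=2/3: [1679/12, 349/3, 283/2]
after L3 α=1/2: [2015/24, 775/6, 793/4]
= [84, 129, 198]

(1,3) stack=L1,L2,L3; from [0,0,0]:
after L1 α=2/3: [448/3, 340/3, 38]
after L2 α=2/7: [3158/21, 2270/21, 314/7]
after L3 α=1/2: [7043/42, 3109/21, 703/7]
= [168, 148, 100]

at x=0,y=0 over L1,L2,L3,L4:
L1 α=4/7: [396/7, 188/7, 880/7]
L2 α=1/2: [613/14, 1721/14, 2455/14]
L3 α=5/6: [2701/28, 14671/84, 9385/84]
L4 α=5/6: [2067/56, 94891/504, 81625/504]
= [37, 188, 162]

(1,1) stack=L1,L2,L3,L4; from [0,0,0]:
+L1 (α=0) → [0, 0, 0]
+L2 (α=3/4) → [15, 273/2, 63]
+L3 (α=1/4) → [153/4, 1085/8, 197/4]
+L4 (α=2/3) → [2105/12, 1407/8, 1181/12]
= [175, 176, 98]

query (0,1) [L1,L2,L3,L4,L5] — begin 0,0,0
+L1 (α=1/6) → [35/3, 45/2, 79/6]
+L2 (α=6/7) → [575/21, 3081/14, 8647/42]
+L3 (α=1/5) → [3392/105, 1322/7, 20066/105]
+L4 (α=5/8) → [43467/280, 1919/14, 24033/140]
+L5 (α=5/8) → [292801/2240, 7577/112, 189699/1120]
rounded: [131, 68, 169]

at x=1,y=1 over L1,L2,L3,L4,L5:
L1 α=0: [0, 0, 0]
L2 α=3/4: [15, 273/2, 63]
L3 α=1/4: [153/4, 1085/8, 197/4]
L4 α=2/3: [2105/12, 1407/8, 1181/12]
L5 α=3/4: [4121/48, 1431/32, 6365/48]
= [86, 45, 133]


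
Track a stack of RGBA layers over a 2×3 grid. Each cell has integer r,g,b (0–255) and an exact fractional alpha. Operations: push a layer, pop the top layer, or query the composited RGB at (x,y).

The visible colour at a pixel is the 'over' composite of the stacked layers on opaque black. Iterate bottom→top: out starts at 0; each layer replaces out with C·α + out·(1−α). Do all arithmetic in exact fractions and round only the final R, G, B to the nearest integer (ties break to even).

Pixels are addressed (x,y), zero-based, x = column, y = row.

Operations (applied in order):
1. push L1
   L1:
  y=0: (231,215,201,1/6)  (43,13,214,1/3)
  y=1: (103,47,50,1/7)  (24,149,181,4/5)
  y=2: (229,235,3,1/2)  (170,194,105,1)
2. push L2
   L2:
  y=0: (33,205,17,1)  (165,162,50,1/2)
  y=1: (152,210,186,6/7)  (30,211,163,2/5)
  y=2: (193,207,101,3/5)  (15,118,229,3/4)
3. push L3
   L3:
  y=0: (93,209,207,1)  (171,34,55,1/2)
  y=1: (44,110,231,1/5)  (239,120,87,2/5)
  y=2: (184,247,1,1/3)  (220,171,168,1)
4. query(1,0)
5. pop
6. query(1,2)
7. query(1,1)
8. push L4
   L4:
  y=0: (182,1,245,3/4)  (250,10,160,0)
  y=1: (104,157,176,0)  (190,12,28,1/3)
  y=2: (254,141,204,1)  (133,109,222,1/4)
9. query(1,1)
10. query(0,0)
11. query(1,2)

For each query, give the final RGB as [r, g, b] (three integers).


(1,0) stack=L1,L2,L3; from [0,0,0]:
+L1 (α=1/3) → [43/3, 13/3, 214/3]
+L2 (α=1/2) → [269/3, 499/6, 182/3]
+L3 (α=1/2) → [391/3, 703/12, 347/6]
= [130, 59, 58]

(1,2) stack=L1,L2; from [0,0,0]:
after L1 α=1: [170, 194, 105]
after L2 α=3/4: [215/4, 137, 198]
→ [54, 137, 198]

(1,1) stack=L1,L2; from [0,0,0]:
after L1 α=4/5: [96/5, 596/5, 724/5]
after L2 α=2/5: [588/25, 3898/25, 3802/25]
→ [24, 156, 152]

query (1,1) [L1,L2,L4] — begin 0,0,0
L1 α=4/5: [96/5, 596/5, 724/5]
L2 α=2/5: [588/25, 3898/25, 3802/25]
L4 α=1/3: [5926/75, 8096/75, 2768/25]
rounded: [79, 108, 111]

(0,0) stack=L1,L2,L4; from [0,0,0]:
+L1 (α=1/6) → [77/2, 215/6, 67/2]
+L2 (α=1) → [33, 205, 17]
+L4 (α=3/4) → [579/4, 52, 188]
→ [145, 52, 188]

at x=1,y=2 over L1,L2,L4:
+L1 (α=1) → [170, 194, 105]
+L2 (α=3/4) → [215/4, 137, 198]
+L4 (α=1/4) → [1177/16, 130, 204]
→ [74, 130, 204]


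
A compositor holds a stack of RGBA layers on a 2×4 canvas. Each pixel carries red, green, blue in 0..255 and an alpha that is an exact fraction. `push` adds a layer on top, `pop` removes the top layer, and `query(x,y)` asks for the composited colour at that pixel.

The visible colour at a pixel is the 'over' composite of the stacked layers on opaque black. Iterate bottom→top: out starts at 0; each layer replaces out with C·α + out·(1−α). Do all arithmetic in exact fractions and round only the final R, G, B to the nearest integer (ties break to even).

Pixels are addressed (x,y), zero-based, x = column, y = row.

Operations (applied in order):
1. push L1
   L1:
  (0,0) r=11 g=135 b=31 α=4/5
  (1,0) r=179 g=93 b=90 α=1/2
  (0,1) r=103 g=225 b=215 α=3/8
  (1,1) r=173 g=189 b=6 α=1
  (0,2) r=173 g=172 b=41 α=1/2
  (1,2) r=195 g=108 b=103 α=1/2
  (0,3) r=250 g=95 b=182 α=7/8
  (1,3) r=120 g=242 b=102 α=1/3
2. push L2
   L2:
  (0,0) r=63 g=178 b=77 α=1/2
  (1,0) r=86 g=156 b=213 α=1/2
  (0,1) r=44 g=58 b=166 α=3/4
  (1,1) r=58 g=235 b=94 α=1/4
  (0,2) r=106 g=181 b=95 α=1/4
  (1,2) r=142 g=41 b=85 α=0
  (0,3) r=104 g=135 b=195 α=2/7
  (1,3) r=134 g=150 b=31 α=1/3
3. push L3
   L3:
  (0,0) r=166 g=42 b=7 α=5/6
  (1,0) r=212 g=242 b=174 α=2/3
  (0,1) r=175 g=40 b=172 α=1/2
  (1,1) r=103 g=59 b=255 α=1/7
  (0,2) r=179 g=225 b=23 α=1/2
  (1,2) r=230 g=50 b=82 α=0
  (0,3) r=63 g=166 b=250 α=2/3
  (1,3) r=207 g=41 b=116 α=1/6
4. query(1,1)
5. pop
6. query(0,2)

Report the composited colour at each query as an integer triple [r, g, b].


at x=1,y=1 over L1,L2,L3:
L1 α=1: [173, 189, 6]
L2 α=1/4: [577/4, 401/2, 28]
L3 α=1/7: [1937/14, 1262/7, 423/7]
= [138, 180, 60]

(0,2) stack=L1,L2; from [0,0,0]:
L1 α=1/2: [173/2, 86, 41/2]
L2 α=1/4: [731/8, 439/4, 313/8]
→ [91, 110, 39]


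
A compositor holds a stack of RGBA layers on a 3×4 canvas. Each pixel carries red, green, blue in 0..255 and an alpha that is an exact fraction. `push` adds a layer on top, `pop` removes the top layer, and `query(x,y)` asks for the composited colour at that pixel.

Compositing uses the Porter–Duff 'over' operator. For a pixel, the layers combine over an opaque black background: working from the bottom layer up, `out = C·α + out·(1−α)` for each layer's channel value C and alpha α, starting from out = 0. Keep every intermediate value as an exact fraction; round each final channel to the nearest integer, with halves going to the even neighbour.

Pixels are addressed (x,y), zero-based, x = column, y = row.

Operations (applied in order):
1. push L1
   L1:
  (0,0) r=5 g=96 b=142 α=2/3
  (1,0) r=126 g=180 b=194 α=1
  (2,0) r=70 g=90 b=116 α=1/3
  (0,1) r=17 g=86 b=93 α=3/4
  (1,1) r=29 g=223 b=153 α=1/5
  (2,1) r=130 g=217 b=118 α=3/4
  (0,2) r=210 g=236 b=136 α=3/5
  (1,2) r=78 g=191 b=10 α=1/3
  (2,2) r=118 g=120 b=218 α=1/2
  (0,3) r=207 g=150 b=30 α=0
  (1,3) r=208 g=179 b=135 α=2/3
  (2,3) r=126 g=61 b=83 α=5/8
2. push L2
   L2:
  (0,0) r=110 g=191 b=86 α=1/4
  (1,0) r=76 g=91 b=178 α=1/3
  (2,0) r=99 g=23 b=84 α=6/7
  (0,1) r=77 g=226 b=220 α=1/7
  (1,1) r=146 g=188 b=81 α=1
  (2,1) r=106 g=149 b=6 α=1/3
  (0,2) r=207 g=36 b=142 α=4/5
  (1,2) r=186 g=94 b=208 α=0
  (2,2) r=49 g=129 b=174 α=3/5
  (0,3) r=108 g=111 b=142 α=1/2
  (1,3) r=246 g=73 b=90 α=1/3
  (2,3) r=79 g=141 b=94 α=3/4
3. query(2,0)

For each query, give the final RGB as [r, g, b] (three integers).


(2,0) stack=L1,L2; from [0,0,0]:
+L1 (α=1/3) → [70/3, 30, 116/3]
+L2 (α=6/7) → [1852/21, 24, 1628/21]
→ [88, 24, 78]
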